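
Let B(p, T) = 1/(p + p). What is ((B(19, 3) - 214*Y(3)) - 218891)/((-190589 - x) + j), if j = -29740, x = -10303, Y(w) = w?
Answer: 8342253/7980988 ≈ 1.0453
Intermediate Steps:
B(p, T) = 1/(2*p)
((B(19, 3) - 214*Y(3)) - 218891)/((-190589 - x) + j) = (((1/2)/19 - 214*3) - 218891)/((-190589 - 1*(-10303)) - 29740) = (((1/2)*(1/19) - 642) - 218891)/((-190589 + 10303) - 29740) = ((1/38 - 642) - 218891)/(-180286 - 29740) = (-24395/38 - 218891)/(-210026) = -8342253/38*(-1/210026) = 8342253/7980988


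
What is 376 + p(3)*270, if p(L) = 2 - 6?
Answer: -704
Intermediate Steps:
p(L) = -4
376 + p(3)*270 = 376 - 4*270 = 376 - 1080 = -704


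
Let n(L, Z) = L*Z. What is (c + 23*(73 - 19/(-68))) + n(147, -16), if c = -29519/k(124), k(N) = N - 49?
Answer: -5406817/5100 ≈ -1060.2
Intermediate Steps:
k(N) = -49 + N
c = -29519/75 (c = -29519/(-49 + 124) = -29519/75 ≈ -393.59)
(c + 23*(73 - 19/(-68))) + n(147, -16) = (-29519/75 + 23*(73 - 19/(-68))) + 147*(-16) = (-29519/75 + 23*(73 - 19*(-1/68))) - 2352 = (-29519/75 + 23*(73 + 19/68)) - 2352 = (-29519/75 + 23*(4983/68)) - 2352 = (-29519/75 + 114609/68) - 2352 = 6588383/5100 - 2352 = -5406817/5100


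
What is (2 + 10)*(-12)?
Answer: -144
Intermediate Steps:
(2 + 10)*(-12) = 12*(-12) = -144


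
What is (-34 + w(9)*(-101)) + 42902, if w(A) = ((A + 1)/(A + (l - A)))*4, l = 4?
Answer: 41858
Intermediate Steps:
w(A) = 1 + A (w(A) = ((A + 1)/(A + (4 - A)))*4 = ((1 + A)/4)*4 = ((1 + A)*(¼))*4 = (¼ + A/4)*4 = 1 + A)
(-34 + w(9)*(-101)) + 42902 = (-34 + (1 + 9)*(-101)) + 42902 = (-34 + 10*(-101)) + 42902 = (-34 - 1010) + 42902 = -1044 + 42902 = 41858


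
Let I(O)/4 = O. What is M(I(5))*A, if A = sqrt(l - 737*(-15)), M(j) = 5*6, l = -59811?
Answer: 60*I*sqrt(12189) ≈ 6624.2*I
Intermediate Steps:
I(O) = 4*O
M(j) = 30
A = 2*I*sqrt(12189) (A = sqrt(-59811 - 737*(-15)) = sqrt(-59811 + 11055) = sqrt(-48756) = 2*I*sqrt(12189) ≈ 220.81*I)
M(I(5))*A = 30*(2*I*sqrt(12189)) = 60*I*sqrt(12189)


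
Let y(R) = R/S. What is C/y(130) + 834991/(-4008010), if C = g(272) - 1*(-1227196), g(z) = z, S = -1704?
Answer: -167663515127591/10420826 ≈ -1.6089e+7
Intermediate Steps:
y(R) = -R/1704 (y(R) = R/(-1704) = R*(-1/1704) = -R/1704)
C = 1227468 (C = 272 - 1*(-1227196) = 272 + 1227196 = 1227468)
C/y(130) + 834991/(-4008010) = 1227468/((-1/1704*130)) + 834991/(-4008010) = 1227468/(-65/852) + 834991*(-1/4008010) = 1227468*(-852/65) - 834991/4008010 = -1045802736/65 - 834991/4008010 = -167663515127591/10420826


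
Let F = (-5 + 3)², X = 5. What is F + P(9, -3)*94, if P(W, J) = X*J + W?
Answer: -560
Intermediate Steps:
P(W, J) = W + 5*J (P(W, J) = 5*J + W = W + 5*J)
F = 4 (F = (-2)² = 4)
F + P(9, -3)*94 = 4 + (9 + 5*(-3))*94 = 4 + (9 - 15)*94 = 4 - 6*94 = 4 - 564 = -560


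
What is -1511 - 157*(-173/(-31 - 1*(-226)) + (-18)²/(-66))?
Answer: -1289114/2145 ≈ -600.99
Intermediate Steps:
-1511 - 157*(-173/(-31 - 1*(-226)) + (-18)²/(-66)) = -1511 - 157*(-173/(-31 + 226) + 324*(-1/66)) = -1511 - 157*(-173/195 - 54/11) = -1511 - 157*(-12433/2145) = -1511 + 1951981/2145 = -1289114/2145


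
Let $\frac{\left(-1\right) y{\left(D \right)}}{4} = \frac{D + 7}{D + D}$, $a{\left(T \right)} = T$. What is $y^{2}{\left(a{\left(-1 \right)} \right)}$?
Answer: $144$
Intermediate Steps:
$y{\left(D \right)} = - \frac{2 \left(7 + D\right)}{D}$ ($y{\left(D \right)} = - 4 \frac{D + 7}{D + D} = - 4 \frac{7 + D}{2 D} = - \frac{2 \left(7 + D\right)}{D}$)
$y^{2}{\left(a{\left(-1 \right)} \right)} = \left(-2 - \frac{14}{-1}\right)^{2} = \left(-2 - -14\right)^{2} = \left(-2 + 14\right)^{2} = 12^{2} = 144$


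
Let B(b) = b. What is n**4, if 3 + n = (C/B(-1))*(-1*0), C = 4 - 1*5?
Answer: 81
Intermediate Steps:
C = -1 (C = 4 - 5 = -1)
n = -3 (n = -3 + (-1/(-1))*(-1*0) = -3 - 1*(-1)*0 = -3 + 1*0 = -3 + 0 = -3)
n**4 = (-3)**4 = 81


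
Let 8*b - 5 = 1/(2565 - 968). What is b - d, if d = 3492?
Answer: -22302903/6388 ≈ -3491.4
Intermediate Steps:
b = 3993/6388 (b = 5/8 + 1/(8*(2565 - 968)) = 5/8 + (1/8)/1597 = 5/8 + (1/8)*(1/1597) = 5/8 + 1/12776 = 3993/6388 ≈ 0.62508)
b - d = 3993/6388 - 1*3492 = 3993/6388 - 3492 = -22302903/6388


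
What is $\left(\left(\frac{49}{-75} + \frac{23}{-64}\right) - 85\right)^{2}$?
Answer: $\frac{170454205321}{23040000} \approx 7398.2$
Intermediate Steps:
$\left(\left(\frac{49}{-75} + \frac{23}{-64}\right) - 85\right)^{2} = \left(\left(49 \left(- \frac{1}{75}\right) + 23 \left(- \frac{1}{64}\right)\right) - 85\right)^{2} = \left(\left(- \frac{49}{75} - \frac{23}{64}\right) - 85\right)^{2} = \left(- \frac{4861}{4800} - 85\right)^{2} = \left(- \frac{412861}{4800}\right)^{2} = \frac{170454205321}{23040000}$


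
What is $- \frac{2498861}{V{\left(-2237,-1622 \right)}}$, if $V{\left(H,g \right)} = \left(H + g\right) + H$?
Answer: $\frac{2498861}{6096} \approx 409.92$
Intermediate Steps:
$V{\left(H,g \right)} = g + 2 H$
$- \frac{2498861}{V{\left(-2237,-1622 \right)}} = - \frac{2498861}{-1622 + 2 \left(-2237\right)} = - \frac{2498861}{-1622 - 4474} = - \frac{2498861}{-6096} = \left(-2498861\right) \left(- \frac{1}{6096}\right) = \frac{2498861}{6096}$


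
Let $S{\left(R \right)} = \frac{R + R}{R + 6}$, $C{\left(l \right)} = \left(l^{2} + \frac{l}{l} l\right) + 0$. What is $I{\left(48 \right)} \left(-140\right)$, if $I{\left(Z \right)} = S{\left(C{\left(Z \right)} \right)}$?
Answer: $- \frac{109760}{393} \approx -279.29$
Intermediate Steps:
$C{\left(l \right)} = l + l^{2}$ ($C{\left(l \right)} = \left(l^{2} + 1 l\right) + 0 = \left(l^{2} + l\right) + 0 = \left(l + l^{2}\right) + 0 = l + l^{2}$)
$S{\left(R \right)} = \frac{2 R}{6 + R}$
$I{\left(Z \right)} = \frac{2 Z \left(1 + Z\right)}{6 + Z \left(1 + Z\right)}$
$I{\left(48 \right)} \left(-140\right) = 2 \cdot 48 \frac{1}{6 + 48 \left(1 + 48\right)} \left(1 + 48\right) \left(-140\right) = 2 \cdot 48 \frac{1}{6 + 48 \cdot 49} \cdot 49 \left(-140\right) = 2 \cdot 48 \frac{1}{6 + 2352} \cdot 49 \left(-140\right) = 2 \cdot 48 \cdot \frac{1}{2358} \cdot 49 \left(-140\right) = \frac{784}{393} \left(-140\right) = - \frac{109760}{393}$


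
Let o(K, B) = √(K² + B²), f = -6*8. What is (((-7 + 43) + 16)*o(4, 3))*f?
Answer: -12480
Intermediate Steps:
f = -48
o(K, B) = √(B² + K²)
(((-7 + 43) + 16)*o(4, 3))*f = (((-7 + 43) + 16)*√(3² + 4²))*(-48) = ((36 + 16)*√(9 + 16))*(-48) = (52*√25)*(-48) = (52*5)*(-48) = 260*(-48) = -12480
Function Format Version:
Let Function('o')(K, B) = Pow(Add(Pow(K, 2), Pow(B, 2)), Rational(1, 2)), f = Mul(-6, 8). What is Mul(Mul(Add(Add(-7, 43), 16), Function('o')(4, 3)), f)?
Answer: -12480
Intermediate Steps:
f = -48
Function('o')(K, B) = Pow(Add(Pow(B, 2), Pow(K, 2)), Rational(1, 2))
Mul(Mul(Add(Add(-7, 43), 16), Function('o')(4, 3)), f) = Mul(Mul(Add(Add(-7, 43), 16), Pow(Add(Pow(3, 2), Pow(4, 2)), Rational(1, 2))), -48) = Mul(Mul(Add(36, 16), Pow(Add(9, 16), Rational(1, 2))), -48) = Mul(Mul(52, Pow(25, Rational(1, 2))), -48) = Mul(Mul(52, 5), -48) = Mul(260, -48) = -12480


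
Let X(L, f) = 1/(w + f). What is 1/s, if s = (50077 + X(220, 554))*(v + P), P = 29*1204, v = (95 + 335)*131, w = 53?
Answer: 607/2773580938040 ≈ 2.1885e-10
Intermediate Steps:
v = 56330 (v = 430*131 = 56330)
X(L, f) = 1/(53 + f)
P = 34916
s = 2773580938040/607 (s = (50077 + 1/(53 + 554))*(56330 + 34916) = (50077 + 1/607)*91246 = (30396740/607)*91246 = 2773580938040/607 ≈ 4.5693e+9)
1/s = 1/(2773580938040/607) = 607/2773580938040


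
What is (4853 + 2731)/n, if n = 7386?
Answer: 1264/1231 ≈ 1.0268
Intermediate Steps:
(4853 + 2731)/n = (4853 + 2731)/7386 = 7584*(1/7386) = 1264/1231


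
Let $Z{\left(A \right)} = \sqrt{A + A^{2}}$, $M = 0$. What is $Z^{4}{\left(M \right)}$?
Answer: $0$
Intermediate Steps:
$Z^{4}{\left(M \right)} = \left(\sqrt{0 \left(1 + 0\right)}\right)^{4} = \left(\sqrt{0 \cdot 1}\right)^{4} = \left(\sqrt{0}\right)^{4} = 0^{4} = 0$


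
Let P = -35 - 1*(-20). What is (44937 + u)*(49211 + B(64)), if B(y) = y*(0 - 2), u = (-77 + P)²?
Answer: 2621081283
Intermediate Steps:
P = -15 (P = -35 + 20 = -15)
u = 8464 (u = (-77 - 15)² = (-92)² = 8464)
B(y) = -2*y (B(y) = y*(-2) = -2*y)
(44937 + u)*(49211 + B(64)) = (44937 + 8464)*(49211 - 2*64) = 53401*(49211 - 128) = 53401*49083 = 2621081283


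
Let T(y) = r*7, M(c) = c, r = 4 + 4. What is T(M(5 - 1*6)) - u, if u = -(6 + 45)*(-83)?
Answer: -4177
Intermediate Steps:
r = 8
u = 4233 (u = -51*(-83) = -1*(-4233) = 4233)
T(y) = 56 (T(y) = 8*7 = 56)
T(M(5 - 1*6)) - u = 56 - 1*4233 = 56 - 4233 = -4177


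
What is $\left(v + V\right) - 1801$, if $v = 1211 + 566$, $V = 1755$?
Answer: $1731$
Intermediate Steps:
$v = 1777$
$\left(v + V\right) - 1801 = \left(1777 + 1755\right) - 1801 = 3532 - 1801 = 1731$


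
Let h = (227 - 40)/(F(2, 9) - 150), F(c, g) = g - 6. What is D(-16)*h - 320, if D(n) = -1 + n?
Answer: -43861/147 ≈ -298.37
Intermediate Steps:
F(c, g) = -6 + g
h = -187/147 (h = (227 - 40)/((-6 + 9) - 150) = 187/(3 - 150) = 187/(-147) = 187*(-1/147) = -187/147 ≈ -1.2721)
D(-16)*h - 320 = (-1 - 16)*(-187/147) - 320 = -17*(-187/147) - 320 = 3179/147 - 320 = -43861/147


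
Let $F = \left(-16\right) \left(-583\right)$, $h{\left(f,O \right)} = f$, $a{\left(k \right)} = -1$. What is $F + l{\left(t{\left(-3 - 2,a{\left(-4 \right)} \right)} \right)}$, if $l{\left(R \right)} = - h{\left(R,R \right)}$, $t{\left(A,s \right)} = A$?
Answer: $9333$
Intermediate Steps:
$F = 9328$
$l{\left(R \right)} = - R$
$F + l{\left(t{\left(-3 - 2,a{\left(-4 \right)} \right)} \right)} = 9328 - \left(-3 - 2\right) = 9328 - -5 = 9328 + 5 = 9333$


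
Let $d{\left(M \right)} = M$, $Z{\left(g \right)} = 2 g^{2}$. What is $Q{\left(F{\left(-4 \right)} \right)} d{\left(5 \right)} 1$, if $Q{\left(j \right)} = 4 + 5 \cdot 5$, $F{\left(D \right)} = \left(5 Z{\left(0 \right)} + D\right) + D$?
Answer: $145$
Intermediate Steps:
$F{\left(D \right)} = 2 D$ ($F{\left(D \right)} = \left(5 \cdot 2 \cdot 0^{2} + D\right) + D = \left(5 \cdot 2 \cdot 0 + D\right) + D = \left(5 \cdot 0 + D\right) + D = \left(0 + D\right) + D = D + D = 2 D$)
$Q{\left(j \right)} = 29$ ($Q{\left(j \right)} = 4 + 25 = 29$)
$Q{\left(F{\left(-4 \right)} \right)} d{\left(5 \right)} 1 = 29 \cdot 5 \cdot 1 = 145 \cdot 1 = 145$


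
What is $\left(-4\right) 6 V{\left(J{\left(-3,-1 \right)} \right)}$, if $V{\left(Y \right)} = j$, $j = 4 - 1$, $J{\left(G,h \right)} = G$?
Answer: $-72$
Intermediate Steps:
$j = 3$
$V{\left(Y \right)} = 3$
$\left(-4\right) 6 V{\left(J{\left(-3,-1 \right)} \right)} = \left(-4\right) 6 \cdot 3 = \left(-24\right) 3 = -72$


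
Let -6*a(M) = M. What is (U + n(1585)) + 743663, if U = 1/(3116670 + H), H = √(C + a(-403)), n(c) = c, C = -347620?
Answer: 43434389981730706836/58281793418717 - I*√12511902/58281793418717 ≈ 7.4525e+5 - 6.0692e-11*I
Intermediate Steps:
a(M) = -M/6
H = I*√12511902/6 (H = √(-347620 - ⅙*(-403)) = √(-347620 + 403/6) = √(-2085317/6) = I*√12511902/6 ≈ 589.54*I)
U = 1/(3116670 + I*√12511902/6) ≈ 3.2086e-7 - 6.07e-11*I
(U + n(1585)) + 743663 = ((18700020/58281793418717 - I*√12511902/58281793418717) + 1585) + 743663 = (92376642587366465/58281793418717 - I*√12511902/58281793418717) + 743663 = 43434389981730706836/58281793418717 - I*√12511902/58281793418717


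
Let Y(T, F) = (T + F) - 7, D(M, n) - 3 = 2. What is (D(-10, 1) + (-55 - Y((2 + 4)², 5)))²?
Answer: 7056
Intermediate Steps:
D(M, n) = 5 (D(M, n) = 3 + 2 = 5)
Y(T, F) = -7 + F + T (Y(T, F) = (F + T) - 7 = -7 + F + T)
(D(-10, 1) + (-55 - Y((2 + 4)², 5)))² = (5 + (-55 - (-7 + 5 + (2 + 4)²)))² = (5 + (-55 - (-7 + 5 + 6²)))² = (5 + (-55 - (-7 + 5 + 36)))² = (5 + (-55 - 1*34))² = (5 + (-55 - 34))² = (5 - 89)² = (-84)² = 7056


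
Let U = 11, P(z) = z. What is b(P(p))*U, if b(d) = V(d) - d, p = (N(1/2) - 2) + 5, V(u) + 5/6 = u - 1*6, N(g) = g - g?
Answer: -451/6 ≈ -75.167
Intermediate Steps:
N(g) = 0
V(u) = -41/6 + u (V(u) = -⅚ + (u - 1*6) = -⅚ + (u - 6) = -⅚ + (-6 + u) = -41/6 + u)
p = 3 (p = (0 - 2) + 5 = -2 + 5 = 3)
b(d) = -41/6 (b(d) = (-41/6 + d) - d = -41/6)
b(P(p))*U = -41/6*11 = -451/6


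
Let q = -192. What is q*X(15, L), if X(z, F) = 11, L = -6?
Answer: -2112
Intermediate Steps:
q*X(15, L) = -192*11 = -2112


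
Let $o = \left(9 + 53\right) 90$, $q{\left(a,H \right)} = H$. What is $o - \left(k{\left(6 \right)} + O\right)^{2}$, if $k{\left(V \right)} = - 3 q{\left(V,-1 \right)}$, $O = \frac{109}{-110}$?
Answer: $\frac{67469159}{12100} \approx 5576.0$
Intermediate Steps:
$O = - \frac{109}{110}$ ($O = 109 \left(- \frac{1}{110}\right) = - \frac{109}{110} \approx -0.99091$)
$o = 5580$ ($o = 62 \cdot 90 = 5580$)
$k{\left(V \right)} = 3$ ($k{\left(V \right)} = \left(-3\right) \left(-1\right) = 3$)
$o - \left(k{\left(6 \right)} + O\right)^{2} = 5580 - \left(3 - \frac{109}{110}\right)^{2} = 5580 - \left(\frac{221}{110}\right)^{2} = 5580 - \frac{48841}{12100} = \frac{67469159}{12100}$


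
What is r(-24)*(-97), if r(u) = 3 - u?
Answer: -2619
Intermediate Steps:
r(-24)*(-97) = (3 - 1*(-24))*(-97) = (3 + 24)*(-97) = 27*(-97) = -2619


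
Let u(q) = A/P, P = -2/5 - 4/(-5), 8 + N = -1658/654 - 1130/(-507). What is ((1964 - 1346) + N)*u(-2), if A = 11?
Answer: 1853142445/110526 ≈ 16767.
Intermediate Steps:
N = -459035/55263 (N = -8 + (-1658/654 - 1130/(-507)) = -8 + (-1658*1/654 - 1130*(-1/507)) = -8 + (-829/327 + 1130/507) = -8 - 16931/55263 = -459035/55263 ≈ -8.3064)
P = ⅖ (P = -2*⅕ - 4*(-⅕) = -⅖ + ⅘ = ⅖ ≈ 0.40000)
u(q) = 55/2 (u(q) = 11/(⅖) = 11*(5/2) = 55/2)
((1964 - 1346) + N)*u(-2) = ((1964 - 1346) - 459035/55263)*(55/2) = (618 - 459035/55263)*(55/2) = (33693499/55263)*(55/2) = 1853142445/110526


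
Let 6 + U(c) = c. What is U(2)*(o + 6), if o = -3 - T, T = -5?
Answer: -32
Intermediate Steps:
U(c) = -6 + c
o = 2 (o = -3 - 1*(-5) = -3 + 5 = 2)
U(2)*(o + 6) = (-6 + 2)*(2 + 6) = -4*8 = -32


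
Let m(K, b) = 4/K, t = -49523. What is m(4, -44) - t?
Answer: 49524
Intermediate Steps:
m(K, b) = 4/K
m(4, -44) - t = 4/4 - 1*(-49523) = 4*(1/4) + 49523 = 1 + 49523 = 49524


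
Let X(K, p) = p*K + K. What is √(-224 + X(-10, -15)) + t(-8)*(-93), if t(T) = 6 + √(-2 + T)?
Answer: -558 - 93*I*√10 + 2*I*√21 ≈ -558.0 - 284.93*I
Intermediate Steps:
X(K, p) = K + K*p (X(K, p) = K*p + K = K + K*p)
√(-224 + X(-10, -15)) + t(-8)*(-93) = √(-224 - 10*(1 - 15)) + (6 + √(-2 - 8))*(-93) = √(-224 - 10*(-14)) + (6 + √(-10))*(-93) = √(-224 + 140) + (6 + I*√10)*(-93) = √(-84) + (-558 - 93*I*√10) = 2*I*√21 + (-558 - 93*I*√10) = -558 - 93*I*√10 + 2*I*√21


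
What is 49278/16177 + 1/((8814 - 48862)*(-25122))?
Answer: 49577898828145/16275450892512 ≈ 3.0462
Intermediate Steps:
49278/16177 + 1/((8814 - 48862)*(-25122)) = 49278*(1/16177) - 1/25122/(-40048) = 49278/16177 - 1/40048*(-1/25122) = 49278/16177 + 1/1006085856 = 49577898828145/16275450892512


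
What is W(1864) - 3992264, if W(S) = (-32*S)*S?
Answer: -115176136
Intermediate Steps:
W(S) = -32*S²
W(1864) - 3992264 = -32*1864² - 3992264 = -32*3474496 - 3992264 = -111183872 - 3992264 = -115176136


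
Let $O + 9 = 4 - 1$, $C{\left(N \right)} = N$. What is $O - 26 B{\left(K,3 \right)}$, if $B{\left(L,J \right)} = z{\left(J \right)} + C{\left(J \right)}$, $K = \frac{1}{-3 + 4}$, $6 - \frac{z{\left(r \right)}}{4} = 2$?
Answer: $-500$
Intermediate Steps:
$z{\left(r \right)} = 16$ ($z{\left(r \right)} = 24 - 8 = 16$)
$K = 1$ ($K = 1^{-1} = 1$)
$B{\left(L,J \right)} = 16 + J$
$O = -6$ ($O = -9 + \left(4 - 1\right) = -9 + 3 = -6$)
$O - 26 B{\left(K,3 \right)} = -6 - 26 \left(16 + 3\right) = -6 - 494 = -500$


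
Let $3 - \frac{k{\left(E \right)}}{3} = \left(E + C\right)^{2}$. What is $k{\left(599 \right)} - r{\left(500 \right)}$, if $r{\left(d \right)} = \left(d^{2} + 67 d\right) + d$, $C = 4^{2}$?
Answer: $-1418666$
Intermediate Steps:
$C = 16$
$r{\left(d \right)} = d^{2} + 68 d$
$k{\left(E \right)} = 9 - 3 \left(16 + E\right)^{2}$ ($k{\left(E \right)} = 9 - 3 \left(E + 16\right)^{2} = 9 - 3 \left(16 + E\right)^{2}$)
$k{\left(599 \right)} - r{\left(500 \right)} = \left(9 - 3 \left(16 + 599\right)^{2}\right) - 500 \left(68 + 500\right) = \left(9 - 3 \cdot 615^{2}\right) - 500 \cdot 568 = \left(9 - 1134675\right) - 284000 = -1134666 - 284000 = -1418666$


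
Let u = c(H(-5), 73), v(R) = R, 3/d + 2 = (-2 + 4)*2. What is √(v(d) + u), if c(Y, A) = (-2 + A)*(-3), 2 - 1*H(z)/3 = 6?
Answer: 3*I*√94/2 ≈ 14.543*I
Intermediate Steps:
H(z) = -12 (H(z) = 6 - 3*6 = 6 - 18 = -12)
d = 3/2 (d = 3/(-2 + (-2 + 4)*2) = 3/(-2 + 2*2) = 3/(-2 + 4) = 3/2 ≈ 1.5000)
c(Y, A) = 6 - 3*A
u = -213 (u = 6 - 3*73 = 6 - 219 = -213)
√(v(d) + u) = √(3/2 - 213) = √(-423/2) = 3*I*√94/2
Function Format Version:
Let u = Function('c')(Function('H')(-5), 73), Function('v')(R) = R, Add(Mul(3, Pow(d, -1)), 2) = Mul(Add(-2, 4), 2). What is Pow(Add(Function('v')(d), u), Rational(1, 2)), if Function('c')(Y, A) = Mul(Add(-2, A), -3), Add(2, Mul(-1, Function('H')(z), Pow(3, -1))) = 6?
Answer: Mul(Rational(3, 2), I, Pow(94, Rational(1, 2))) ≈ Mul(14.543, I)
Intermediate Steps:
Function('H')(z) = -12 (Function('H')(z) = Add(6, Mul(-3, 6)) = Add(6, -18) = -12)
d = Rational(3, 2) (d = Mul(3, Pow(Add(-2, Mul(Add(-2, 4), 2)), -1)) = Mul(3, Pow(Add(-2, Mul(2, 2)), -1)) = Mul(3, Pow(Add(-2, 4), -1)) = Mul(3, Pow(2, -1)) = Mul(3, Rational(1, 2)) = Rational(3, 2) ≈ 1.5000)
Function('c')(Y, A) = Add(6, Mul(-3, A))
u = -213 (u = Add(6, Mul(-3, 73)) = Add(6, -219) = -213)
Pow(Add(Function('v')(d), u), Rational(1, 2)) = Pow(Add(Rational(3, 2), -213), Rational(1, 2)) = Pow(Rational(-423, 2), Rational(1, 2)) = Mul(Rational(3, 2), I, Pow(94, Rational(1, 2)))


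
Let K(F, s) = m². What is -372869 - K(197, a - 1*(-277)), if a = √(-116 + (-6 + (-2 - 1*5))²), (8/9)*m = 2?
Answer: -5965985/16 ≈ -3.7287e+5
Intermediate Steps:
m = 9/4 (m = (9/8)*2 = 9/4 ≈ 2.2500)
a = √53 (a = √(-116 + (-6 + (-2 - 5))²) = √(-116 + (-6 - 7)²) = √(-116 + (-13)²) = √(-116 + 169) = √53 ≈ 7.2801)
K(F, s) = 81/16 (K(F, s) = (9/4)² = 81/16)
-372869 - K(197, a - 1*(-277)) = -372869 - 1*81/16 = -372869 - 81/16 = -5965985/16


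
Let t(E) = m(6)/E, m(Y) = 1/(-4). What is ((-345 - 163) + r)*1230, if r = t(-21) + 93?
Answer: -7146095/14 ≈ -5.1044e+5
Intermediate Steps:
m(Y) = -¼ (m(Y) = 1*(-¼) = -¼)
t(E) = -1/(4*E)
r = 7813/84 (r = -¼/(-21) + 93 = -¼*(-1/21) + 93 = 1/84 + 93 = 7813/84 ≈ 93.012)
((-345 - 163) + r)*1230 = ((-345 - 163) + 7813/84)*1230 = (-508 + 7813/84)*1230 = -34859/84*1230 = -7146095/14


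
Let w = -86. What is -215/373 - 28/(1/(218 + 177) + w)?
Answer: -3177955/12670437 ≈ -0.25082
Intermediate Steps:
-215/373 - 28/(1/(218 + 177) + w) = -215/373 - 28/(1/(218 + 177) - 86) = -215*1/373 - 28/(1/395 - 86) = -215/373 - 28/(1/395 - 86) = -215/373 - 28/(-33969/395) = -215/373 - 28*(-395/33969) = -215/373 + 11060/33969 = -3177955/12670437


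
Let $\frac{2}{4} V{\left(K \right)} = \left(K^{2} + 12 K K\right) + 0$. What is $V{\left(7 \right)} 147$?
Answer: $187278$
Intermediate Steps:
$V{\left(K \right)} = 26 K^{2}$ ($V{\left(K \right)} = 2 \left(\left(K^{2} + 12 K K\right) + 0\right) = 2 \left(\left(K^{2} + 12 K^{2}\right) + 0\right) = 2 \left(13 K^{2} + 0\right) = 2 \cdot 13 K^{2} = 26 K^{2}$)
$V{\left(7 \right)} 147 = 26 \cdot 7^{2} \cdot 147 = 26 \cdot 49 \cdot 147 = 1274 \cdot 147 = 187278$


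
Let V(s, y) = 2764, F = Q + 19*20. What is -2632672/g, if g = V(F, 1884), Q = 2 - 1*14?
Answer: -658168/691 ≈ -952.49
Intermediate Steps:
Q = -12 (Q = 2 - 14 = -12)
F = 368 (F = -12 + 19*20 = -12 + 380 = 368)
g = 2764
-2632672/g = -2632672/2764 = -2632672*1/2764 = -658168/691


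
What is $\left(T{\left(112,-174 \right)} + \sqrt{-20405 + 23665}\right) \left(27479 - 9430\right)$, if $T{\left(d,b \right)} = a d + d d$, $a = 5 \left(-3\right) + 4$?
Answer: $204170288 + 36098 \sqrt{815} \approx 2.052 \cdot 10^{8}$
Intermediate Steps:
$a = -11$ ($a = -15 + 4 = -11$)
$T{\left(d,b \right)} = d^{2} - 11 d$ ($T{\left(d,b \right)} = - 11 d + d d = - 11 d + d^{2} = d^{2} - 11 d$)
$\left(T{\left(112,-174 \right)} + \sqrt{-20405 + 23665}\right) \left(27479 - 9430\right) = \left(112 \left(-11 + 112\right) + \sqrt{-20405 + 23665}\right) \left(27479 - 9430\right) = \left(112 \cdot 101 + \sqrt{3260}\right) 18049 = \left(11312 + 2 \sqrt{815}\right) 18049 = 204170288 + 36098 \sqrt{815}$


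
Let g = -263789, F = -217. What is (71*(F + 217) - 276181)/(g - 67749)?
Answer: 276181/331538 ≈ 0.83303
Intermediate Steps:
(71*(F + 217) - 276181)/(g - 67749) = (71*(-217 + 217) - 276181)/(-263789 - 67749) = (71*0 - 276181)/(-331538) = (0 - 276181)*(-1/331538) = -276181*(-1/331538) = 276181/331538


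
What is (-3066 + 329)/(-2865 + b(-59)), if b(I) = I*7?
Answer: 2737/3278 ≈ 0.83496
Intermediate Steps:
b(I) = 7*I
(-3066 + 329)/(-2865 + b(-59)) = (-3066 + 329)/(-2865 + 7*(-59)) = -2737/(-2865 - 413) = -2737/(-3278) = -2737*(-1/3278) = 2737/3278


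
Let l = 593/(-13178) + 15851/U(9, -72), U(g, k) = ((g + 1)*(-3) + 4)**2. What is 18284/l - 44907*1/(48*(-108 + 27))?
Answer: 107106550789541/135097379280 ≈ 792.81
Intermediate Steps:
U(g, k) = (1 - 3*g)**2 (U(g, k) = ((1 + g)*(-3) + 4)**2 = ((-3 - 3*g) + 4)**2 = (1 - 3*g)**2)
l = 104241805/4454164 (l = 593/(-13178) + 15851/((-1 + 3*9)**2) = 593*(-1/13178) + 15851/((-1 + 27)**2) = -593/13178 + 15851/(26**2) = -593/13178 + 15851/676 = 104241805/4454164 ≈ 23.403)
18284/l - 44907*1/(48*(-108 + 27)) = 18284/(104241805/4454164) - 44907*1/(48*(-108 + 27)) = 18284*(4454164/104241805) - 44907/(48*(-81)) = 81439934576/104241805 - 44907/(-3888) = 81439934576/104241805 - 44907*(-1/3888) = 81439934576/104241805 + 14969/1296 = 107106550789541/135097379280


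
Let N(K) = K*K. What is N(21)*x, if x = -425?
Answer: -187425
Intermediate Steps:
N(K) = K²
N(21)*x = 21²*(-425) = 441*(-425) = -187425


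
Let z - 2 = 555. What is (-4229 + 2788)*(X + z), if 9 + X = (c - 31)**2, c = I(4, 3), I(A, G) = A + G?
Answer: -1619684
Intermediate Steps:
c = 7 (c = 4 + 3 = 7)
z = 557 (z = 2 + 555 = 557)
X = 567 (X = -9 + (7 - 31)**2 = -9 + (-24)**2 = -9 + 576 = 567)
(-4229 + 2788)*(X + z) = (-4229 + 2788)*(567 + 557) = -1441*1124 = -1619684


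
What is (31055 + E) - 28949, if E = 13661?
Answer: 15767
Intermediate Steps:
(31055 + E) - 28949 = (31055 + 13661) - 28949 = 44716 - 28949 = 15767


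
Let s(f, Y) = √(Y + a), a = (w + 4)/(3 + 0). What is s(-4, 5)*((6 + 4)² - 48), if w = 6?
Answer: 260*√3/3 ≈ 150.11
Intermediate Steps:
a = 10/3 (a = (6 + 4)/(3 + 0) = 10/3 ≈ 3.3333)
s(f, Y) = √(10/3 + Y) (s(f, Y) = √(Y + 10/3) = √(10/3 + Y))
s(-4, 5)*((6 + 4)² - 48) = (√(30 + 9*5)/3)*((6 + 4)² - 48) = (√(30 + 45)/3)*(10² - 48) = (√75/3)*(100 - 48) = ((5*√3)/3)*52 = (5*√3/3)*52 = 260*√3/3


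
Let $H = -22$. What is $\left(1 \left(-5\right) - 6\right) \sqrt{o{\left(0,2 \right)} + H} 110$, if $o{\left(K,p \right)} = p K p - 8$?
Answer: $- 1210 i \sqrt{30} \approx - 6627.4 i$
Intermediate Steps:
$o{\left(K,p \right)} = -8 + K p^{2}$ ($o{\left(K,p \right)} = K p p - 8 = K p^{2} - 8 = -8 + K p^{2}$)
$\left(1 \left(-5\right) - 6\right) \sqrt{o{\left(0,2 \right)} + H} 110 = \left(1 \left(-5\right) - 6\right) \sqrt{\left(-8 + 0 \cdot 2^{2}\right) - 22} \cdot 110 = \left(-5 - 6\right) \sqrt{\left(-8 + 0 \cdot 4\right) - 22} \cdot 110 = - 11 \sqrt{\left(-8 + 0\right) - 22} \cdot 110 = - 11 \sqrt{-8 - 22} \cdot 110 = - 11 \sqrt{-30} \cdot 110 = - 11 i \sqrt{30} \cdot 110 = - 1210 i \sqrt{30}$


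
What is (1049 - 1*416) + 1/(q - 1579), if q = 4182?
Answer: 1647700/2603 ≈ 633.00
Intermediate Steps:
(1049 - 1*416) + 1/(q - 1579) = (1049 - 1*416) + 1/(4182 - 1579) = (1049 - 416) + 1/2603 = 633 + 1/2603 = 1647700/2603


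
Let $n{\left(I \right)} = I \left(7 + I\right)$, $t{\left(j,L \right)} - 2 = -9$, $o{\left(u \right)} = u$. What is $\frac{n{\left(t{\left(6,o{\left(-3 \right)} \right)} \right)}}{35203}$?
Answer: $0$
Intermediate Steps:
$t{\left(j,L \right)} = -7$ ($t{\left(j,L \right)} = 2 - 9 = -7$)
$\frac{n{\left(t{\left(6,o{\left(-3 \right)} \right)} \right)}}{35203} = \frac{\left(-7\right) \left(7 - 7\right)}{35203} = \left(-7\right) 0 \cdot \frac{1}{35203} = 0 \cdot \frac{1}{35203} = 0$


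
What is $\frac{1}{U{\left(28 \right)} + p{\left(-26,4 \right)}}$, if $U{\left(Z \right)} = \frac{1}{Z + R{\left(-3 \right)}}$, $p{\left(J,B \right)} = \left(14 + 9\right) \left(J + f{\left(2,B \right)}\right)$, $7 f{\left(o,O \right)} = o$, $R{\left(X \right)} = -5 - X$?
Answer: $- \frac{182}{107633} \approx -0.0016909$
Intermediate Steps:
$f{\left(o,O \right)} = \frac{o}{7}$
$p{\left(J,B \right)} = \frac{46}{7} + 23 J$ ($p{\left(J,B \right)} = \left(14 + 9\right) \left(J + \frac{1}{7} \cdot 2\right) = 23 \left(J + \frac{2}{7}\right) = 23 \left(\frac{2}{7} + J\right) = \frac{46}{7} + 23 J$)
$U{\left(Z \right)} = \frac{1}{-2 + Z}$ ($U{\left(Z \right)} = \frac{1}{Z - 2} = \frac{1}{-2 + Z}$)
$\frac{1}{U{\left(28 \right)} + p{\left(-26,4 \right)}} = \frac{1}{\frac{1}{-2 + 28} + \left(\frac{46}{7} + 23 \left(-26\right)\right)} = \frac{1}{\frac{1}{26} + \left(\frac{46}{7} - 598\right)} = \frac{1}{\frac{1}{26} - \frac{4140}{7}} = \frac{1}{- \frac{107633}{182}} = - \frac{182}{107633}$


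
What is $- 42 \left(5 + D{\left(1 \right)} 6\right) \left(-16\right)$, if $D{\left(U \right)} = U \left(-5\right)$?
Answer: $-16800$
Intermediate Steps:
$D{\left(U \right)} = - 5 U$
$- 42 \left(5 + D{\left(1 \right)} 6\right) \left(-16\right) = - 42 \left(5 + \left(-5\right) 1 \cdot 6\right) \left(-16\right) = - 42 \left(5 - 30\right) \left(-16\right) = \left(-42\right) \left(-25\right) \left(-16\right) = 1050 \left(-16\right) = -16800$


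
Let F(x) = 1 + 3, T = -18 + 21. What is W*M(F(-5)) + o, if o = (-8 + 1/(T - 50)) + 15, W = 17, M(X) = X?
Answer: 3524/47 ≈ 74.979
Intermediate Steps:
T = 3
F(x) = 4
o = 328/47 (o = (-8 + 1/(3 - 50)) + 15 = (-8 + 1/(-47)) + 15 = (-8 - 1/47) + 15 = -377/47 + 15 = 328/47 ≈ 6.9787)
W*M(F(-5)) + o = 17*4 + 328/47 = 68 + 328/47 = 3524/47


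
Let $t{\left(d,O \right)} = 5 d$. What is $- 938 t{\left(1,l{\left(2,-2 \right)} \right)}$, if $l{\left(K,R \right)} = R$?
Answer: $-4690$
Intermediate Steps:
$- 938 t{\left(1,l{\left(2,-2 \right)} \right)} = - 938 \cdot 5 \cdot 1 = \left(-938\right) 5 = -4690$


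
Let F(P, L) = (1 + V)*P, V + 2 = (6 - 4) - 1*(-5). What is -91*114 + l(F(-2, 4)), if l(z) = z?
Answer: -10386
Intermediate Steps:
V = 5 (V = -2 + ((6 - 4) - 1*(-5)) = -2 + (2 + 5) = -2 + 7 = 5)
F(P, L) = 6*P (F(P, L) = (1 + 5)*P = 6*P)
-91*114 + l(F(-2, 4)) = -91*114 + 6*(-2) = -10374 - 12 = -10386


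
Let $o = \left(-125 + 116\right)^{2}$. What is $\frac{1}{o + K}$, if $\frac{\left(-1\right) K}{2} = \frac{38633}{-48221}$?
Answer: $\frac{48221}{3983167} \approx 0.012106$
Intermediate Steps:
$K = \frac{77266}{48221}$ ($K = - 2 \frac{38633}{-48221} = - 2 \cdot 38633 \left(- \frac{1}{48221}\right) = \left(-2\right) \left(- \frac{38633}{48221}\right) = \frac{77266}{48221} \approx 1.6023$)
$o = 81$ ($o = \left(-9\right)^{2} = 81$)
$\frac{1}{o + K} = \frac{1}{81 + \frac{77266}{48221}} = \frac{1}{\frac{3983167}{48221}} = \frac{48221}{3983167}$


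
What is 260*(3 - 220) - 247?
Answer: -56667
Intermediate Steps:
260*(3 - 220) - 247 = 260*(-217) - 247 = -56420 - 247 = -56667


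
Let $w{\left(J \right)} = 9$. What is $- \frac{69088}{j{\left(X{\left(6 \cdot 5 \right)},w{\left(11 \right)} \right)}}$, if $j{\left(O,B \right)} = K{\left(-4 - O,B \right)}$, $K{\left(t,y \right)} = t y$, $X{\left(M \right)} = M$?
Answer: $\frac{2032}{9} \approx 225.78$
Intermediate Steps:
$j{\left(O,B \right)} = B \left(-4 - O\right)$ ($j{\left(O,B \right)} = \left(-4 - O\right) B = B \left(-4 - O\right)$)
$- \frac{69088}{j{\left(X{\left(6 \cdot 5 \right)},w{\left(11 \right)} \right)}} = - \frac{69088}{\left(-1\right) 9 \left(4 + 6 \cdot 5\right)} = - \frac{69088}{\left(-1\right) 9 \left(4 + 30\right)} = - \frac{69088}{\left(-1\right) 9 \cdot 34} = - \frac{69088}{-306} = \left(-69088\right) \left(- \frac{1}{306}\right) = \frac{2032}{9}$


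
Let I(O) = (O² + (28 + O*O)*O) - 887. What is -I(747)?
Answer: -417410761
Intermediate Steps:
I(O) = -887 + O² + O*(28 + O²) (I(O) = (O² + (28 + O²)*O) - 887 = (O² + O*(28 + O²)) - 887 = -887 + O² + O*(28 + O²))
-I(747) = -(-887 + 747² + 747³ + 28*747) = -(-887 + 558009 + 416832723 + 20916) = -1*417410761 = -417410761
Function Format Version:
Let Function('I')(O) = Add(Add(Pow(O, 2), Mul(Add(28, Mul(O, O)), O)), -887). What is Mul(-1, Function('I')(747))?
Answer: -417410761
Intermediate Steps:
Function('I')(O) = Add(-887, Pow(O, 2), Mul(O, Add(28, Pow(O, 2)))) (Function('I')(O) = Add(Add(Pow(O, 2), Mul(Add(28, Pow(O, 2)), O)), -887) = Add(Add(Pow(O, 2), Mul(O, Add(28, Pow(O, 2)))), -887) = Add(-887, Pow(O, 2), Mul(O, Add(28, Pow(O, 2)))))
Mul(-1, Function('I')(747)) = Mul(-1, Add(-887, Pow(747, 2), Pow(747, 3), Mul(28, 747))) = Mul(-1, Add(-887, 558009, 416832723, 20916)) = Mul(-1, 417410761) = -417410761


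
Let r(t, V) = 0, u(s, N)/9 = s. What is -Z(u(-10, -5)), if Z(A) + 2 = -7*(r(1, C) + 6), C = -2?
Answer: 44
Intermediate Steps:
u(s, N) = 9*s
Z(A) = -44 (Z(A) = -2 - 7*(0 + 6) = -2 - 7*6 = -2 - 42 = -44)
-Z(u(-10, -5)) = -1*(-44) = 44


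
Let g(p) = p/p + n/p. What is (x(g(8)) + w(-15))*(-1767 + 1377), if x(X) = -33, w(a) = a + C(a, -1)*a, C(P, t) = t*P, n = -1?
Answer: 106470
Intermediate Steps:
C(P, t) = P*t
g(p) = 1 - 1/p (g(p) = p/p - 1/p = 1 - 1/p)
w(a) = a - a² (w(a) = a + (a*(-1))*a = a + (-a)*a = a - a²)
(x(g(8)) + w(-15))*(-1767 + 1377) = (-33 - 15*(1 - 1*(-15)))*(-1767 + 1377) = (-33 - 15*(1 + 15))*(-390) = (-33 - 15*16)*(-390) = (-33 - 240)*(-390) = -273*(-390) = 106470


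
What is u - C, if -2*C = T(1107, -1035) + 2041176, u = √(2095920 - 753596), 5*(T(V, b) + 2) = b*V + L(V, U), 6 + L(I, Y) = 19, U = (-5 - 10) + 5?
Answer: 4530069/5 + 2*√335581 ≈ 9.0717e+5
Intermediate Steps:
U = -10 (U = -15 + 5 = -10)
L(I, Y) = 13 (L(I, Y) = -6 + 19 = 13)
T(V, b) = ⅗ + V*b/5 (T(V, b) = -2 + (b*V + 13)/5 = -2 + (V*b + 13)/5 = -2 + (13 + V*b)/5 = -2 + (13/5 + V*b/5) = ⅗ + V*b/5)
u = 2*√335581 (u = √1342324 = 2*√335581 ≈ 1158.6)
C = -4530069/5 (C = -((⅗ + (⅕)*1107*(-1035)) + 2041176)/2 = -((⅗ - 229149) + 2041176)/2 = -(-1145742/5 + 2041176)/2 = -½*9060138/5 = -4530069/5 ≈ -9.0601e+5)
u - C = 2*√335581 - 1*(-4530069/5) = 2*√335581 + 4530069/5 = 4530069/5 + 2*√335581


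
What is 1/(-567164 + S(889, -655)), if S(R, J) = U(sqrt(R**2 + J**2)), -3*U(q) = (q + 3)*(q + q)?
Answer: -1552569/2142634957175 + 9*sqrt(1219346)/8570539828700 ≈ -7.2345e-7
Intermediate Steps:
U(q) = -2*q*(3 + q)/3 (U(q) = -(q + 3)*(q + q)/3 = -(3 + q)*2*q/3 = -2*q*(3 + q)/3)
S(R, J) = -2*sqrt(J**2 + R**2)*(3 + sqrt(J**2 + R**2))/3 (S(R, J) = -2*sqrt(R**2 + J**2)*(3 + sqrt(R**2 + J**2))/3 = -2*sqrt(J**2 + R**2)*(3 + sqrt(J**2 + R**2))/3)
1/(-567164 + S(889, -655)) = 1/(-567164 + (-2*sqrt((-655)**2 + 889**2) - 2/3*(-655)**2 - 2/3*889**2)) = 1/(-567164 + (-2*sqrt(429025 + 790321) - 2/3*429025 - 2/3*790321)) = 1/(-567164 + (-2*sqrt(1219346) - 858050/3 - 1580642/3)) = 1/(-567164 + (-2438692/3 - 2*sqrt(1219346))) = 1/(-4140184/3 - 2*sqrt(1219346))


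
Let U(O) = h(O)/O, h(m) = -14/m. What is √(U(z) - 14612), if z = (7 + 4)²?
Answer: I*√213934306/121 ≈ 120.88*I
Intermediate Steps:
z = 121 (z = 11² = 121)
U(O) = -14/O² (U(O) = (-14/O)/O = -14/O²)
√(U(z) - 14612) = √(-14/121² - 14612) = √(-14*1/14641 - 14612) = √(-14/14641 - 14612) = √(-213934306/14641) = I*√213934306/121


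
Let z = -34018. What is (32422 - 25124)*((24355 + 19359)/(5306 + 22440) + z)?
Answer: -3443998136386/13873 ≈ -2.4825e+8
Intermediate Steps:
(32422 - 25124)*((24355 + 19359)/(5306 + 22440) + z) = (32422 - 25124)*((24355 + 19359)/(5306 + 22440) - 34018) = 7298*(43714/27746 - 34018) = 7298*(43714*(1/27746) - 34018) = 7298*(21857/13873 - 34018) = 7298*(-471909857/13873) = -3443998136386/13873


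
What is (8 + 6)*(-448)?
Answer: -6272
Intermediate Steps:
(8 + 6)*(-448) = 14*(-448) = -6272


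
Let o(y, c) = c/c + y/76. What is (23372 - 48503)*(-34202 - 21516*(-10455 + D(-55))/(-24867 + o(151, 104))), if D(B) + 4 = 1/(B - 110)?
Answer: 10270167199981782/9448325 ≈ 1.0870e+9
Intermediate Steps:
o(y, c) = 1 + y/76 (o(y, c) = 1 + y*(1/76) = 1 + y/76)
D(B) = -4 + 1/(-110 + B) (D(B) = -4 + 1/(B - 110) = -4 + 1/(-110 + B))
(23372 - 48503)*(-34202 - 21516*(-10455 + D(-55))/(-24867 + o(151, 104))) = (23372 - 48503)*(-34202 - 21516*(-10455 + (441 - 4*(-55))/(-110 - 55))/(-24867 + (1 + (1/76)*151))) = -25131*(-34202 - 21516*(-10455 + (441 + 220)/(-165))/(-24867 + (1 + 151/76))) = -25131*(-34202 - 21516*(-10455 - 1/165*661)/(-24867 + 227/76)) = -25131*(-34202 - 21516/((-1889665/(76*(-10455 - 661/165))))) = -25131*(-34202 - 21516/((-1889665/(76*(-1725736/165))))) = -25131*(-34202 - 21516/((-1889665/76*(-165/1725736)))) = -25131*(-34202 - 21516/311794725/131155936) = -25131*(-34202 - 21516*131155936/311794725) = -25131*(-34202 - 85513670272/9448325) = -25131*(-408665281922/9448325) = 10270167199981782/9448325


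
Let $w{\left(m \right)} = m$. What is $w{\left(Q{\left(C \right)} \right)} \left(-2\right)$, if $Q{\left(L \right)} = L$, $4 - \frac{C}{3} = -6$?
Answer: $-60$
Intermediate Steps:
$C = 30$ ($C = 12 - -18 = 12 + 18 = 30$)
$w{\left(Q{\left(C \right)} \right)} \left(-2\right) = 30 \left(-2\right) = -60$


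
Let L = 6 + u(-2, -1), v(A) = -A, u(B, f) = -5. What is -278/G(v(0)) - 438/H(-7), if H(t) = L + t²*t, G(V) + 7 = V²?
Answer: 16357/399 ≈ 40.995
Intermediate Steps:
G(V) = -7 + V²
L = 1 (L = 6 - 5 = 1)
H(t) = 1 + t³ (H(t) = 1 + t²*t = 1 + t³)
-278/G(v(0)) - 438/H(-7) = -278/(-7 + (-1*0)²) - 438/(1 + (-7)³) = -278/(-7 + 0²) - 438/(1 - 343) = -278/(-7 + 0) - 438/(-342) = -278/(-7) - 438*(-1/342) = -278*(-⅐) + 73/57 = 278/7 + 73/57 = 16357/399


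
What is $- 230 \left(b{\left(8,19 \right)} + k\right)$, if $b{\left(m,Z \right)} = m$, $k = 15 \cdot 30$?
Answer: $-105340$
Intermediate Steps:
$k = 450$
$- 230 \left(b{\left(8,19 \right)} + k\right) = - 230 \left(8 + 450\right) = \left(-230\right) 458 = -105340$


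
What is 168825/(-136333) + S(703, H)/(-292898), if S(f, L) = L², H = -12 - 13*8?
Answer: -25641500849/19965831517 ≈ -1.2843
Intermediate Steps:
H = -116 (H = -12 - 104 = -116)
168825/(-136333) + S(703, H)/(-292898) = 168825/(-136333) + (-116)²/(-292898) = 168825*(-1/136333) + 13456*(-1/292898) = -168825/136333 - 6728/146449 = -25641500849/19965831517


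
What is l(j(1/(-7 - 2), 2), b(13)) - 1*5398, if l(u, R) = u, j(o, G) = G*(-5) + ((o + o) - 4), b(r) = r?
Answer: -48710/9 ≈ -5412.2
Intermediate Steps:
j(o, G) = -4 - 5*G + 2*o (j(o, G) = -5*G + (2*o - 4) = -5*G + (-4 + 2*o) = -4 - 5*G + 2*o)
l(j(1/(-7 - 2), 2), b(13)) - 1*5398 = (-4 - 5*2 + 2/(-7 - 2)) - 1*5398 = (-4 - 10 + 2/(-9)) - 5398 = (-4 - 10 + 2*(-⅑)) - 5398 = (-4 - 10 - 2/9) - 5398 = -128/9 - 5398 = -48710/9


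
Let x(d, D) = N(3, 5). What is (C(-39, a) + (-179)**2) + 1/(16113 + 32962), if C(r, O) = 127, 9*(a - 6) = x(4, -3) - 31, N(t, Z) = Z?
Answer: 1578644601/49075 ≈ 32168.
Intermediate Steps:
x(d, D) = 5
a = 28/9 (a = 6 + (5 - 31)/9 = 6 + (1/9)*(-26) = 6 - 26/9 = 28/9 ≈ 3.1111)
(C(-39, a) + (-179)**2) + 1/(16113 + 32962) = (127 + (-179)**2) + 1/(16113 + 32962) = (127 + 32041) + 1/49075 = 32168 + 1/49075 = 1578644601/49075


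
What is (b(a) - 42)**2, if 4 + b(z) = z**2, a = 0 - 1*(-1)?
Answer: 2025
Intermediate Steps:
a = 1 (a = 0 + 1 = 1)
b(z) = -4 + z**2
(b(a) - 42)**2 = ((-4 + 1**2) - 42)**2 = ((-4 + 1) - 42)**2 = (-3 - 42)**2 = (-45)**2 = 2025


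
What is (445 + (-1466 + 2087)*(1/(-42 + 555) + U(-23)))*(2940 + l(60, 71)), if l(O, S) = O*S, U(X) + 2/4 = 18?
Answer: 1547715600/19 ≈ 8.1459e+7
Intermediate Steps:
U(X) = 35/2 (U(X) = -1/2 + 18 = 35/2)
(445 + (-1466 + 2087)*(1/(-42 + 555) + U(-23)))*(2940 + l(60, 71)) = (445 + (-1466 + 2087)*(1/(-42 + 555) + 35/2))*(2940 + 60*71) = (445 + 621*(1/513 + 35/2))*(2940 + 4260) = (445 + 621*(1/513 + 35/2))*7200 = (445 + 621*(17957/1026))*7200 = (445 + 413011/38)*7200 = (429921/38)*7200 = 1547715600/19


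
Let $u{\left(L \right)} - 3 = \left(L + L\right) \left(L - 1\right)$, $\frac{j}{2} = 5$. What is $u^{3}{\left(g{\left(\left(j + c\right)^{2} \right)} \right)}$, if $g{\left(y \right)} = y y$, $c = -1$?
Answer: $637839871802583554658267$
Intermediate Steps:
$j = 10$ ($j = 2 \cdot 5 = 10$)
$g{\left(y \right)} = y^{2}$
$u{\left(L \right)} = 3 + 2 L \left(-1 + L\right)$ ($u{\left(L \right)} = 3 + \left(L + L\right) \left(L - 1\right) = 3 + 2 L \left(-1 + L\right)$)
$u^{3}{\left(g{\left(\left(j + c\right)^{2} \right)} \right)} = \left(3 - 2 \left(\left(10 - 1\right)^{2}\right)^{2} + 2 \left(\left(\left(10 - 1\right)^{2}\right)^{2}\right)^{2}\right)^{3} = \left(3 - 2 \left(9^{2}\right)^{2} + 2 \left(\left(9^{2}\right)^{2}\right)^{2}\right)^{3} = \left(3 - 2 \cdot 81^{2} + 2 \left(81^{2}\right)^{2}\right)^{3} = \left(3 - 13122 + 2 \cdot 6561^{2}\right)^{3} = \left(3 - 13122 + 2 \cdot 43046721\right)^{3} = \left(3 - 13122 + 86093442\right)^{3} = 86080323^{3} = 637839871802583554658267$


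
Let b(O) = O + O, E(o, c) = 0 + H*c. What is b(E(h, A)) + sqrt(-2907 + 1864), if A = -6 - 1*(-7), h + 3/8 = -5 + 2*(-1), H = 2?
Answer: 4 + I*sqrt(1043) ≈ 4.0 + 32.296*I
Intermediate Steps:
h = -59/8 (h = -3/8 + (-5 + 2*(-1)) = -3/8 + (-5 - 2) = -3/8 - 7 = -59/8 ≈ -7.3750)
A = 1 (A = -6 + 7 = 1)
E(o, c) = 2*c (E(o, c) = 0 + 2*c = 2*c)
b(O) = 2*O
b(E(h, A)) + sqrt(-2907 + 1864) = 2*(2*1) + sqrt(-2907 + 1864) = 2*2 + sqrt(-1043) = 4 + I*sqrt(1043)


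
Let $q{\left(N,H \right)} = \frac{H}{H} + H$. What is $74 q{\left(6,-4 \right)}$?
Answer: $-222$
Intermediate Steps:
$q{\left(N,H \right)} = 1 + H$
$74 q{\left(6,-4 \right)} = 74 \left(1 - 4\right) = 74 \left(-3\right) = -222$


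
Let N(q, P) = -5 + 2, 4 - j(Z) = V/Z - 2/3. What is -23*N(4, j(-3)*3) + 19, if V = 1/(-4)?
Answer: 88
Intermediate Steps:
V = -¼ ≈ -0.25000
j(Z) = 14/3 + 1/(4*Z) (j(Z) = 4 - (-1/(4*Z) - 2/3) = 4 - (-1/(4*Z) - 2*⅓) = 4 - (-1/(4*Z) - ⅔) = 4 - (-⅔ - 1/(4*Z)) = 4 + (⅔ + 1/(4*Z)) = 14/3 + 1/(4*Z))
N(q, P) = -3
-23*N(4, j(-3)*3) + 19 = -23*(-3) + 19 = 69 + 19 = 88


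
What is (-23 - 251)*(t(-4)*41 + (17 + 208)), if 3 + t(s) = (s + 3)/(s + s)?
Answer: -117409/4 ≈ -29352.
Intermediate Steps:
t(s) = -3 + (3 + s)/(2*s) (t(s) = -3 + (s + 3)/(s + s) = -3 + (3 + s)/((2*s)) = -3 + (3 + s)*(1/(2*s)) = -3 + (3 + s)/(2*s))
(-23 - 251)*(t(-4)*41 + (17 + 208)) = (-23 - 251)*(((½)*(3 - 5*(-4))/(-4))*41 + (17 + 208)) = -274*(((½)*(-¼)*(3 + 20))*41 + 225) = -274*(((½)*(-¼)*23)*41 + 225) = -274*(-23/8*41 + 225) = -274*(-943/8 + 225) = -274*857/8 = -117409/4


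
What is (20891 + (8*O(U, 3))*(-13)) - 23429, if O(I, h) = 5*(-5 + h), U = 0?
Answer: -1498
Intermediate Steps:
O(I, h) = -25 + 5*h
(20891 + (8*O(U, 3))*(-13)) - 23429 = (20891 + (8*(-25 + 5*3))*(-13)) - 23429 = (20891 + (8*(-25 + 15))*(-13)) - 23429 = (20891 + (8*(-10))*(-13)) - 23429 = (20891 - 80*(-13)) - 23429 = (20891 + 1040) - 23429 = 21931 - 23429 = -1498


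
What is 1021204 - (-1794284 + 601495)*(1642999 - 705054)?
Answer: 1118771499809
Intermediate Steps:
1021204 - (-1794284 + 601495)*(1642999 - 705054) = 1021204 - (-1192789)*937945 = 1021204 - 1*(-1118770478605) = 1021204 + 1118770478605 = 1118771499809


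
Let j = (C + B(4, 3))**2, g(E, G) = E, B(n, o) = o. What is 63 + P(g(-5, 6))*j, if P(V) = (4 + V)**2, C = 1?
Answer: 79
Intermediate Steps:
j = 16 (j = (1 + 3)**2 = 4**2 = 16)
63 + P(g(-5, 6))*j = 63 + (4 - 5)**2*16 = 63 + (-1)**2*16 = 63 + 1*16 = 63 + 16 = 79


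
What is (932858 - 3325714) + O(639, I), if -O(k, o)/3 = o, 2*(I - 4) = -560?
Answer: -2392028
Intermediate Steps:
I = -276 (I = 4 + (½)*(-560) = 4 - 280 = -276)
O(k, o) = -3*o
(932858 - 3325714) + O(639, I) = (932858 - 3325714) - 3*(-276) = -2392856 + 828 = -2392028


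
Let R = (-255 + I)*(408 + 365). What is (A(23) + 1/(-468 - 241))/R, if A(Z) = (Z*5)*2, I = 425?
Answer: 163069/93169690 ≈ 0.0017502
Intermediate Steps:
A(Z) = 10*Z (A(Z) = (5*Z)*2 = 10*Z)
R = 131410 (R = (-255 + 425)*(408 + 365) = 170*773 = 131410)
(A(23) + 1/(-468 - 241))/R = (10*23 + 1/(-468 - 241))/131410 = (230 + 1/(-709))*(1/131410) = (230 - 1/709)*(1/131410) = (163069/709)*(1/131410) = 163069/93169690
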